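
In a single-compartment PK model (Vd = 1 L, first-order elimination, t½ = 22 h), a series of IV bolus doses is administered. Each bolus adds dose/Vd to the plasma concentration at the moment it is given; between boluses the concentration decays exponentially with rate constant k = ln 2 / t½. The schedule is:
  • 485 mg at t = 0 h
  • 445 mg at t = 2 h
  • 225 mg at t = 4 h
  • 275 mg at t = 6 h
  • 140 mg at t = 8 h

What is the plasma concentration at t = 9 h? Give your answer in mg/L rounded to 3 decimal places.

1300.239 mg/L

k = ln 2 / 22 = 0.03151 per h
Dose 1 (485 mg at t=0 h): 485·exp(−0.03151·9) = 365.252 mg/L
Dose 2 (445 mg at t=2 h): 445·exp(−0.03151·7) = 356.926 mg/L
Dose 3 (225 mg at t=4 h): 225·exp(−0.03151·5) = 192.206 mg/L
Dose 4 (275 mg at t=6 h): 275·exp(−0.03151·3) = 250.198 mg/L
Dose 5 (140 mg at t=8 h): 140·exp(−0.03151·1) = 135.658 mg/L
C(9) = 365.252 + 356.926 + 192.206 + 250.198 + 135.658 = 1300.239 mg/L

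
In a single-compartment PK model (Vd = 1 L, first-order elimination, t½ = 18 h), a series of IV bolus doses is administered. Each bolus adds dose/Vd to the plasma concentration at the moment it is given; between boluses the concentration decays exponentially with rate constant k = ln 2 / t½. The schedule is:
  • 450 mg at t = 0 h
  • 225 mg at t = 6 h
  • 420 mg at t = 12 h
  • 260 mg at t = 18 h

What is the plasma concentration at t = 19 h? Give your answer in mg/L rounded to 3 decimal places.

923.827 mg/L

k = ln 2 / 18 = 0.03851 per h
Dose 1 (450 mg at t=0 h): 450·exp(−0.03851·19) = 216.500 mg/L
Dose 2 (225 mg at t=6 h): 225·exp(−0.03851·13) = 136.387 mg/L
Dose 3 (420 mg at t=12 h): 420·exp(−0.03851·7) = 320.761 mg/L
Dose 4 (260 mg at t=18 h): 260·exp(−0.03851·1) = 250.178 mg/L
C(19) = 216.500 + 136.387 + 320.761 + 250.178 = 923.827 mg/L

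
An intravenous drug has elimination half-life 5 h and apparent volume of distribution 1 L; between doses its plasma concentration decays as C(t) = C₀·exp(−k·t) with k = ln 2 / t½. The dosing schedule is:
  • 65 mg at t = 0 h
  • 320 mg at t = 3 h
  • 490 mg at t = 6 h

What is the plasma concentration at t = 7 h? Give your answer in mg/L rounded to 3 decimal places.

k = ln 2 / 5 = 0.13863 per h
Dose 1 (65 mg at t=0 h): 65·exp(−0.13863·7) = 24.630 mg/L
Dose 2 (320 mg at t=3 h): 320·exp(−0.13863·4) = 183.792 mg/L
Dose 3 (490 mg at t=6 h): 490·exp(−0.13863·1) = 426.570 mg/L
C(7) = 24.630 + 183.792 + 426.570 = 634.992 mg/L

634.992 mg/L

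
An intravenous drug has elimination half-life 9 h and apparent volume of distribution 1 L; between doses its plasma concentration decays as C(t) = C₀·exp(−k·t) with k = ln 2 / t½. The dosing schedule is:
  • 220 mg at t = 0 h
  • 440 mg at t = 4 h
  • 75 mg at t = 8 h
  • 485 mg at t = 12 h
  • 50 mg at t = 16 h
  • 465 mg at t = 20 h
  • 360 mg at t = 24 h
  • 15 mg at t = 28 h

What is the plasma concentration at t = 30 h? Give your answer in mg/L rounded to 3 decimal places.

688.179 mg/L

k = ln 2 / 9 = 0.07702 per h
Dose 1 (220 mg at t=0 h): 220·exp(−0.07702·30) = 21.827 mg/L
Dose 2 (440 mg at t=4 h): 440·exp(−0.07702·26) = 59.403 mg/L
Dose 3 (75 mg at t=8 h): 75·exp(−0.07702·22) = 13.779 mg/L
Dose 4 (485 mg at t=12 h): 485·exp(−0.07702·18) = 121.250 mg/L
Dose 5 (50 mg at t=16 h): 50·exp(−0.07702·14) = 17.010 mg/L
Dose 6 (465 mg at t=20 h): 465·exp(−0.07702·10) = 215.266 mg/L
Dose 7 (360 mg at t=24 h): 360·exp(−0.07702·6) = 226.786 mg/L
Dose 8 (15 mg at t=28 h): 15·exp(−0.07702·2) = 12.859 mg/L
C(30) = 21.827 + 59.403 + 13.779 + 121.250 + 17.010 + 215.266 + 226.786 + 12.859 = 688.179 mg/L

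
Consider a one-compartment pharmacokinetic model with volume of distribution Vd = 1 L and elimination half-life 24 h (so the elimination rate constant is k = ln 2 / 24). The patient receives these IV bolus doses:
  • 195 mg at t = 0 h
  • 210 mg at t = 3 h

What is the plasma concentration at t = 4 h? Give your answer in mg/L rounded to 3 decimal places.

k = ln 2 / 24 = 0.02888 per h
Dose 1 (195 mg at t=0 h): 195·exp(−0.02888·4) = 173.725 mg/L
Dose 2 (210 mg at t=3 h): 210·exp(−0.02888·1) = 204.022 mg/L
C(4) = 173.725 + 204.022 = 377.747 mg/L

377.747 mg/L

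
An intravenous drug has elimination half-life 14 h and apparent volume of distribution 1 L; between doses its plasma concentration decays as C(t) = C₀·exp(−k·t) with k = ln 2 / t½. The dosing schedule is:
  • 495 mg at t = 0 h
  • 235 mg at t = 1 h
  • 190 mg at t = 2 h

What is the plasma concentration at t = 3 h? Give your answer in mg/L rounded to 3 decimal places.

820.344 mg/L

k = ln 2 / 14 = 0.04951 per h
Dose 1 (495 mg at t=0 h): 495·exp(−0.04951·3) = 426.677 mg/L
Dose 2 (235 mg at t=1 h): 235·exp(−0.04951·2) = 212.845 mg/L
Dose 3 (190 mg at t=2 h): 190·exp(−0.04951·1) = 180.822 mg/L
C(3) = 426.677 + 212.845 + 180.822 = 820.344 mg/L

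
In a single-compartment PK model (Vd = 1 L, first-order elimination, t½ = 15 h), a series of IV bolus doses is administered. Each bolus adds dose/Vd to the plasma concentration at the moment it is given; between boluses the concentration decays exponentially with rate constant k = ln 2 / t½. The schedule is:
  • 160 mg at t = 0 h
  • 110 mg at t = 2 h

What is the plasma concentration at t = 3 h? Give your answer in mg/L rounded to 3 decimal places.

k = ln 2 / 15 = 0.04621 per h
Dose 1 (160 mg at t=0 h): 160·exp(−0.04621·3) = 139.288 mg/L
Dose 2 (110 mg at t=2 h): 110·exp(−0.04621·1) = 105.033 mg/L
C(3) = 139.288 + 105.033 = 244.321 mg/L

244.321 mg/L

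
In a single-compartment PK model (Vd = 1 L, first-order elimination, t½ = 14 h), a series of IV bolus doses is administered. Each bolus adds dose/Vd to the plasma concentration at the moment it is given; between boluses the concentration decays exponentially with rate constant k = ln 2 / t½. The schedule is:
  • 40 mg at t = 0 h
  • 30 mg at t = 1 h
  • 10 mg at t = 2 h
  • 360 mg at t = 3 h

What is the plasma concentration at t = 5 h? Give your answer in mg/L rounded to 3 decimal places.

k = ln 2 / 14 = 0.04951 per h
Dose 1 (40 mg at t=0 h): 40·exp(−0.04951·5) = 31.228 mg/L
Dose 2 (30 mg at t=1 h): 30·exp(−0.04951·4) = 24.610 mg/L
Dose 3 (10 mg at t=2 h): 10·exp(−0.04951·3) = 8.620 mg/L
Dose 4 (360 mg at t=3 h): 360·exp(−0.04951·2) = 326.061 mg/L
C(5) = 31.228 + 24.610 + 8.620 + 326.061 = 390.519 mg/L

390.519 mg/L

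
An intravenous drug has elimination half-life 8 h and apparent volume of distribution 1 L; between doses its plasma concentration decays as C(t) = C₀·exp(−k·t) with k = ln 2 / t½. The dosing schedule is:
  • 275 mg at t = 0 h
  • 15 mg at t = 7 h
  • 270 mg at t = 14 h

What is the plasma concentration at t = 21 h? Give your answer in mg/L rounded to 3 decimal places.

k = ln 2 / 8 = 0.08664 per h
Dose 1 (275 mg at t=0 h): 275·exp(−0.08664·21) = 44.579 mg/L
Dose 2 (15 mg at t=7 h): 15·exp(−0.08664·14) = 4.460 mg/L
Dose 3 (270 mg at t=14 h): 270·exp(−0.08664·7) = 147.219 mg/L
C(21) = 44.579 + 4.460 + 147.219 = 196.257 mg/L

196.257 mg/L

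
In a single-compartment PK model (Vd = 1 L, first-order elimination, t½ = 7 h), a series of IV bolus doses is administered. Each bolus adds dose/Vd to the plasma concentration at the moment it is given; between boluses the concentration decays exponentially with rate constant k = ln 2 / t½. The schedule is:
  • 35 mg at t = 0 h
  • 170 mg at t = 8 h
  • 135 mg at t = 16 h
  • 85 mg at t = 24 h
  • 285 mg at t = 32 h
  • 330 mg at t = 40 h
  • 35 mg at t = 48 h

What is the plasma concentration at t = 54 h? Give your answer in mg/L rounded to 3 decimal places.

k = ln 2 / 7 = 0.09902 per h
Dose 1 (35 mg at t=0 h): 35·exp(−0.09902·54) = 0.167 mg/L
Dose 2 (170 mg at t=8 h): 170·exp(−0.09902·46) = 1.788 mg/L
Dose 3 (135 mg at t=16 h): 135·exp(−0.09902·38) = 3.135 mg/L
Dose 4 (85 mg at t=24 h): 85·exp(−0.09902·30) = 4.358 mg/L
Dose 5 (285 mg at t=32 h): 285·exp(−0.09902·22) = 32.266 mg/L
Dose 6 (330 mg at t=40 h): 330·exp(−0.09902·14) = 82.500 mg/L
Dose 7 (35 mg at t=48 h): 35·exp(−0.09902·6) = 19.322 mg/L
C(54) = 0.167 + 1.788 + 3.135 + 4.358 + 32.266 + 82.500 + 19.322 = 143.535 mg/L

143.535 mg/L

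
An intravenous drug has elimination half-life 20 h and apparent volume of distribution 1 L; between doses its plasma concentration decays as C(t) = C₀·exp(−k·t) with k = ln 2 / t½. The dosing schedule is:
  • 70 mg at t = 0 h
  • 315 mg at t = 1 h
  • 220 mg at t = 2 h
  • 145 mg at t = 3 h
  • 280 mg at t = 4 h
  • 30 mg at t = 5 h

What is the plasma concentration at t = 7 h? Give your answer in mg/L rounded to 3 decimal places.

902.349 mg/L

k = ln 2 / 20 = 0.03466 per h
Dose 1 (70 mg at t=0 h): 70·exp(−0.03466·7) = 54.921 mg/L
Dose 2 (315 mg at t=1 h): 315·exp(−0.03466·6) = 255.860 mg/L
Dose 3 (220 mg at t=2 h): 220·exp(−0.03466·5) = 184.997 mg/L
Dose 4 (145 mg at t=3 h): 145·exp(−0.03466·4) = 126.230 mg/L
Dose 5 (280 mg at t=4 h): 280·exp(−0.03466·3) = 252.350 mg/L
Dose 6 (30 mg at t=5 h): 30·exp(−0.03466·2) = 27.991 mg/L
C(7) = 54.921 + 255.860 + 184.997 + 126.230 + 252.350 + 27.991 = 902.349 mg/L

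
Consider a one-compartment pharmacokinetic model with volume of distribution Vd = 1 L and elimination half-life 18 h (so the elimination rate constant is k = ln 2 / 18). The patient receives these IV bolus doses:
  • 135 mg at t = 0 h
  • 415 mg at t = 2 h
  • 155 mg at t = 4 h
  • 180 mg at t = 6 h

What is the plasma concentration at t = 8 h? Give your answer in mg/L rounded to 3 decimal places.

k = ln 2 / 18 = 0.03851 per h
Dose 1 (135 mg at t=0 h): 135·exp(−0.03851·8) = 99.207 mg/L
Dose 2 (415 mg at t=2 h): 415·exp(−0.03851·6) = 329.386 mg/L
Dose 3 (155 mg at t=4 h): 155·exp(−0.03851·4) = 132.873 mg/L
Dose 4 (180 mg at t=6 h): 180·exp(−0.03851·2) = 166.657 mg/L
C(8) = 99.207 + 329.386 + 132.873 + 166.657 = 728.123 mg/L

728.123 mg/L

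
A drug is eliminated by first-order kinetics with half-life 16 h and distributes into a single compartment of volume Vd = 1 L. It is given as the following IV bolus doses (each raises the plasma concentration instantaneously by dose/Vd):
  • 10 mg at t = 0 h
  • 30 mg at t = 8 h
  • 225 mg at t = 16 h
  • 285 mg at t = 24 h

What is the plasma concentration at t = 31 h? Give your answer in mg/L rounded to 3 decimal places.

341.615 mg/L

k = ln 2 / 16 = 0.04332 per h
Dose 1 (10 mg at t=0 h): 10·exp(−0.04332·31) = 2.611 mg/L
Dose 2 (30 mg at t=8 h): 30·exp(−0.04332·23) = 11.076 mg/L
Dose 3 (225 mg at t=16 h): 225·exp(−0.04332·15) = 117.481 mg/L
Dose 4 (285 mg at t=24 h): 285·exp(−0.04332·7) = 210.448 mg/L
C(31) = 2.611 + 11.076 + 117.481 + 210.448 = 341.615 mg/L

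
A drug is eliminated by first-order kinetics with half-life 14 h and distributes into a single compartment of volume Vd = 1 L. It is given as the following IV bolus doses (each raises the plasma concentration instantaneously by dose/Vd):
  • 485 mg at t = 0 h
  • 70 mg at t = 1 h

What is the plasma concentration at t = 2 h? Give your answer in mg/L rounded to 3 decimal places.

505.895 mg/L

k = ln 2 / 14 = 0.04951 per h
Dose 1 (485 mg at t=0 h): 485·exp(−0.04951·2) = 439.276 mg/L
Dose 2 (70 mg at t=1 h): 70·exp(−0.04951·1) = 66.619 mg/L
C(2) = 439.276 + 66.619 = 505.895 mg/L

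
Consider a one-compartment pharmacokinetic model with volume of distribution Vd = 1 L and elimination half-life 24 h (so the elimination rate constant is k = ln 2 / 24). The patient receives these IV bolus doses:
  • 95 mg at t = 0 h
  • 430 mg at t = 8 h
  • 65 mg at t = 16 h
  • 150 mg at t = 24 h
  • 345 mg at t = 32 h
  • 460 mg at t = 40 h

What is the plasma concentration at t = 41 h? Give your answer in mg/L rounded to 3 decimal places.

k = ln 2 / 24 = 0.02888 per h
Dose 1 (95 mg at t=0 h): 95·exp(−0.02888·41) = 29.071 mg/L
Dose 2 (430 mg at t=8 h): 430·exp(−0.02888·33) = 165.788 mg/L
Dose 3 (65 mg at t=16 h): 65·exp(−0.02888·25) = 31.575 mg/L
Dose 4 (150 mg at t=24 h): 150·exp(−0.02888·17) = 91.804 mg/L
Dose 5 (345 mg at t=32 h): 345·exp(−0.02888·9) = 266.031 mg/L
Dose 6 (460 mg at t=40 h): 460·exp(−0.02888·1) = 446.905 mg/L
C(41) = 29.071 + 165.788 + 31.575 + 91.804 + 266.031 + 446.905 = 1031.174 mg/L

1031.174 mg/L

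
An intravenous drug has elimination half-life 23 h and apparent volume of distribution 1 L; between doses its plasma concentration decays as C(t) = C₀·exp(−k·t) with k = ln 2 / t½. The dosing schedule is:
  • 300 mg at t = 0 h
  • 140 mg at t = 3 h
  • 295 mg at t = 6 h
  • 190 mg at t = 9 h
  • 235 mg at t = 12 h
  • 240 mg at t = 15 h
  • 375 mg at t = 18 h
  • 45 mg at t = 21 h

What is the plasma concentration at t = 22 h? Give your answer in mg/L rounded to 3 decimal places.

k = ln 2 / 23 = 0.03014 per h
Dose 1 (300 mg at t=0 h): 300·exp(−0.03014·22) = 154.589 mg/L
Dose 2 (140 mg at t=3 h): 140·exp(−0.03014·19) = 78.968 mg/L
Dose 3 (295 mg at t=6 h): 295·exp(−0.03014·16) = 182.142 mg/L
Dose 4 (190 mg at t=9 h): 190·exp(−0.03014·13) = 128.412 mg/L
Dose 5 (235 mg at t=12 h): 235·exp(−0.03014·10) = 173.854 mg/L
Dose 6 (240 mg at t=15 h): 240·exp(−0.03014·7) = 194.354 mg/L
Dose 7 (375 mg at t=18 h): 375·exp(−0.03014·4) = 332.413 mg/L
Dose 8 (45 mg at t=21 h): 45·exp(−0.03014·1) = 43.664 mg/L
C(22) = 154.589 + 78.968 + 182.142 + 128.412 + 173.854 + 194.354 + 332.413 + 43.664 = 1288.397 mg/L

1288.397 mg/L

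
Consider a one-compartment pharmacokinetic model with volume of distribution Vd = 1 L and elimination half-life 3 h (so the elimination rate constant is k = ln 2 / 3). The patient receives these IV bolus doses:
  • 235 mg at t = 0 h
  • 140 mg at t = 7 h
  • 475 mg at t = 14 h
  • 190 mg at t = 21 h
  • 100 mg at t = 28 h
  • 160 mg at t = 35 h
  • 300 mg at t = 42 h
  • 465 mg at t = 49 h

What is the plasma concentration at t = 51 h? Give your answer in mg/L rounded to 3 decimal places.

k = ln 2 / 3 = 0.23105 per h
Dose 1 (235 mg at t=0 h): 235·exp(−0.23105·51) = 0.002 mg/L
Dose 2 (140 mg at t=7 h): 140·exp(−0.23105·44) = 0.005 mg/L
Dose 3 (475 mg at t=14 h): 475·exp(−0.23105·37) = 0.092 mg/L
Dose 4 (190 mg at t=21 h): 190·exp(−0.23105·30) = 0.186 mg/L
Dose 5 (100 mg at t=28 h): 100·exp(−0.23105·23) = 0.492 mg/L
Dose 6 (160 mg at t=35 h): 160·exp(−0.23105·16) = 3.969 mg/L
Dose 7 (300 mg at t=42 h): 300·exp(−0.23105·9) = 37.500 mg/L
Dose 8 (465 mg at t=49 h): 465·exp(−0.23105·2) = 292.932 mg/L
C(51) = 0.002 + 0.005 + 0.092 + 0.186 + 0.492 + 3.969 + 37.500 + 292.932 = 335.177 mg/L

335.177 mg/L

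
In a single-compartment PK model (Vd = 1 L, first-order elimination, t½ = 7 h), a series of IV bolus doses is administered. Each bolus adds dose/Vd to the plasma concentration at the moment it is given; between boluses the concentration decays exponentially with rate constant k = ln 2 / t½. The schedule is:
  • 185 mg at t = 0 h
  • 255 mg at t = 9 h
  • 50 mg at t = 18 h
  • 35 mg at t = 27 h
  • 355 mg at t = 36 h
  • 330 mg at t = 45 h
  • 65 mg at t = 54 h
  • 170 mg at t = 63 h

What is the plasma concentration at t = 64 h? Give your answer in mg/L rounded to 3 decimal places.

k = ln 2 / 7 = 0.09902 per h
Dose 1 (185 mg at t=0 h): 185·exp(−0.09902·64) = 0.327 mg/L
Dose 2 (255 mg at t=9 h): 255·exp(−0.09902·55) = 1.100 mg/L
Dose 3 (50 mg at t=18 h): 50·exp(−0.09902·46) = 0.526 mg/L
Dose 4 (35 mg at t=27 h): 35·exp(−0.09902·37) = 0.897 mg/L
Dose 5 (355 mg at t=36 h): 355·exp(−0.09902·28) = 22.188 mg/L
Dose 6 (330 mg at t=45 h): 330·exp(−0.09902·19) = 50.284 mg/L
Dose 7 (65 mg at t=54 h): 65·exp(−0.09902·10) = 24.147 mg/L
Dose 8 (170 mg at t=63 h): 170·exp(−0.09902·1) = 153.973 mg/L
C(64) = 0.327 + 1.100 + 0.526 + 0.897 + 22.188 + 50.284 + 24.147 + 153.973 = 253.442 mg/L

253.442 mg/L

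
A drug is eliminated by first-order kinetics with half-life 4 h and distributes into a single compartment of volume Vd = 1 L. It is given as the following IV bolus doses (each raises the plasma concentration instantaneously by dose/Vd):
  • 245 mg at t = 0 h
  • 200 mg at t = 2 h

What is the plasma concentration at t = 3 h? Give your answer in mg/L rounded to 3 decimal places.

313.857 mg/L

k = ln 2 / 4 = 0.17329 per h
Dose 1 (245 mg at t=0 h): 245·exp(−0.17329·3) = 145.678 mg/L
Dose 2 (200 mg at t=2 h): 200·exp(−0.17329·1) = 168.179 mg/L
C(3) = 145.678 + 168.179 = 313.857 mg/L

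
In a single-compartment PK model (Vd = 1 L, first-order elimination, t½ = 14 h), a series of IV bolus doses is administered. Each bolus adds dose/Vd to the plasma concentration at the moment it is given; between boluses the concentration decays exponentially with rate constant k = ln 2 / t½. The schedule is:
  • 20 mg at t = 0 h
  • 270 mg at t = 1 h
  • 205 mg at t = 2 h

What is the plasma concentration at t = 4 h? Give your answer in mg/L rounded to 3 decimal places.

k = ln 2 / 14 = 0.04951 per h
Dose 1 (20 mg at t=0 h): 20·exp(−0.04951·4) = 16.407 mg/L
Dose 2 (270 mg at t=1 h): 270·exp(−0.04951·3) = 232.733 mg/L
Dose 3 (205 mg at t=2 h): 205·exp(−0.04951·2) = 185.673 mg/L
C(4) = 16.407 + 232.733 + 185.673 = 434.813 mg/L

434.813 mg/L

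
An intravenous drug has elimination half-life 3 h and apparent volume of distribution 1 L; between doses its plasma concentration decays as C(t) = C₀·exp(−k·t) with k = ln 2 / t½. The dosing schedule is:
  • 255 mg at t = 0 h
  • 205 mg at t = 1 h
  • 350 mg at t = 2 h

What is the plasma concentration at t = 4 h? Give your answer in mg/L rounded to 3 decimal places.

k = ln 2 / 3 = 0.23105 per h
Dose 1 (255 mg at t=0 h): 255·exp(−0.23105·4) = 101.197 mg/L
Dose 2 (205 mg at t=1 h): 205·exp(−0.23105·3) = 102.500 mg/L
Dose 3 (350 mg at t=2 h): 350·exp(−0.23105·2) = 220.486 mg/L
C(4) = 101.197 + 102.500 + 220.486 = 424.183 mg/L

424.183 mg/L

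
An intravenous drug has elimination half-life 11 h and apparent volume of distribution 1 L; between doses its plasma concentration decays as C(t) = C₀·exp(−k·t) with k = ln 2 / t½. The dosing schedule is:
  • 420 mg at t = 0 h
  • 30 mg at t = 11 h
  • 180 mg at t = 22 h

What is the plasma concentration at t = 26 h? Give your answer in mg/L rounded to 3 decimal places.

233.161 mg/L

k = ln 2 / 11 = 0.06301 per h
Dose 1 (420 mg at t=0 h): 420·exp(−0.06301·26) = 81.606 mg/L
Dose 2 (30 mg at t=11 h): 30·exp(−0.06301·15) = 11.658 mg/L
Dose 3 (180 mg at t=22 h): 180·exp(−0.06301·4) = 139.897 mg/L
C(26) = 81.606 + 11.658 + 139.897 = 233.161 mg/L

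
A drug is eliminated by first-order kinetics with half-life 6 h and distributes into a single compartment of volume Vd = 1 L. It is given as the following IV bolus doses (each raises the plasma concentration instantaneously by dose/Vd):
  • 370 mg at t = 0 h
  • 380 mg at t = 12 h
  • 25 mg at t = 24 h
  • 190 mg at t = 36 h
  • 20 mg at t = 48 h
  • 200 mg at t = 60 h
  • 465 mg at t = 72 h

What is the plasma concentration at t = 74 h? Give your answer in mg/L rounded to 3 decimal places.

k = ln 2 / 6 = 0.11552 per h
Dose 1 (370 mg at t=0 h): 370·exp(−0.11552·74) = 0.072 mg/L
Dose 2 (380 mg at t=12 h): 380·exp(−0.11552·62) = 0.295 mg/L
Dose 3 (25 mg at t=24 h): 25·exp(−0.11552·50) = 0.078 mg/L
Dose 4 (190 mg at t=36 h): 190·exp(−0.11552·38) = 2.356 mg/L
Dose 5 (20 mg at t=48 h): 20·exp(−0.11552·26) = 0.992 mg/L
Dose 6 (200 mg at t=60 h): 200·exp(−0.11552·14) = 39.685 mg/L
Dose 7 (465 mg at t=72 h): 465·exp(−0.11552·2) = 369.071 mg/L
C(74) = 0.072 + 0.295 + 0.078 + 2.356 + 0.992 + 39.685 + 369.071 = 412.548 mg/L

412.548 mg/L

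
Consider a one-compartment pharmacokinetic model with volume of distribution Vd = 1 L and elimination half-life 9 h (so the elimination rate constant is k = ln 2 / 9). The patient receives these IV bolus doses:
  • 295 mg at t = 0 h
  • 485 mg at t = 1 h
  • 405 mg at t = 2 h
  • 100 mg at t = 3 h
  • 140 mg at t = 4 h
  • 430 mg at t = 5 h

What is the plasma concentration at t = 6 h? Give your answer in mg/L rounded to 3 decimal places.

k = ln 2 / 9 = 0.07702 per h
Dose 1 (295 mg at t=0 h): 295·exp(−0.07702·6) = 185.838 mg/L
Dose 2 (485 mg at t=1 h): 485·exp(−0.07702·5) = 329.992 mg/L
Dose 3 (405 mg at t=2 h): 405·exp(−0.07702·4) = 297.621 mg/L
Dose 4 (100 mg at t=3 h): 100·exp(−0.07702·3) = 79.370 mg/L
Dose 5 (140 mg at t=4 h): 140·exp(−0.07702·2) = 120.014 mg/L
Dose 6 (430 mg at t=5 h): 430·exp(−0.07702·1) = 398.126 mg/L
C(6) = 185.838 + 329.992 + 297.621 + 79.370 + 120.014 + 398.126 = 1410.962 mg/L

1410.962 mg/L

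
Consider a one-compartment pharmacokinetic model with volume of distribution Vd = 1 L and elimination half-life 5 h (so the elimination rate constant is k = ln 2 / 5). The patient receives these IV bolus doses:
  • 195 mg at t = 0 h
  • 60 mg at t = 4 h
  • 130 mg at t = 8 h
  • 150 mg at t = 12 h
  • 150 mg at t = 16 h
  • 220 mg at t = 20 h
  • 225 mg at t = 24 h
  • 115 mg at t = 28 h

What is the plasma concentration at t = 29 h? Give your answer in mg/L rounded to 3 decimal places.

k = ln 2 / 5 = 0.13863 per h
Dose 1 (195 mg at t=0 h): 195·exp(−0.13863·29) = 3.500 mg/L
Dose 2 (60 mg at t=4 h): 60·exp(−0.13863·25) = 1.875 mg/L
Dose 3 (130 mg at t=8 h): 130·exp(−0.13863·21) = 7.073 mg/L
Dose 4 (150 mg at t=12 h): 150·exp(−0.13863·17) = 14.210 mg/L
Dose 5 (150 mg at t=16 h): 150·exp(−0.13863·13) = 24.741 mg/L
Dose 6 (220 mg at t=20 h): 220·exp(−0.13863·9) = 63.178 mg/L
Dose 7 (225 mg at t=24 h): 225·exp(−0.13863·5) = 112.500 mg/L
Dose 8 (115 mg at t=28 h): 115·exp(−0.13863·1) = 100.113 mg/L
C(29) = 3.500 + 1.875 + 7.073 + 14.210 + 24.741 + 63.178 + 112.500 + 100.113 = 327.191 mg/L

327.191 mg/L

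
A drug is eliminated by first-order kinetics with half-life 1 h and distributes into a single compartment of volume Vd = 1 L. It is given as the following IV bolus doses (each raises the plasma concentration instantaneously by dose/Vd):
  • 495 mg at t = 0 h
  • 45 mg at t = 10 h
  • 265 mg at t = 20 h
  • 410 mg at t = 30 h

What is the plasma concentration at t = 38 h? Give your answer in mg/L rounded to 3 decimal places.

1.603 mg/L

k = ln 2 / 1 = 0.69315 per h
Dose 1 (495 mg at t=0 h): 495·exp(−0.69315·38) = 0.000 mg/L
Dose 2 (45 mg at t=10 h): 45·exp(−0.69315·28) = 0.000 mg/L
Dose 3 (265 mg at t=20 h): 265·exp(−0.69315·18) = 0.001 mg/L
Dose 4 (410 mg at t=30 h): 410·exp(−0.69315·8) = 1.602 mg/L
C(38) = 0.000 + 0.000 + 0.001 + 1.602 = 1.603 mg/L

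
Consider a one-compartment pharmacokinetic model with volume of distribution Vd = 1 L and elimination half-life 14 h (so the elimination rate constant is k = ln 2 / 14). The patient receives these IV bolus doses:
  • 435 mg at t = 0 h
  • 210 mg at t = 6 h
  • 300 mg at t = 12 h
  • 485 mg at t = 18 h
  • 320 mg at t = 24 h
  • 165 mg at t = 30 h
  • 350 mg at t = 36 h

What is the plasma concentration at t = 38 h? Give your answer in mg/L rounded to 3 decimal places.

960.375 mg/L

k = ln 2 / 14 = 0.04951 per h
Dose 1 (435 mg at t=0 h): 435·exp(−0.04951·38) = 66.284 mg/L
Dose 2 (210 mg at t=6 h): 210·exp(−0.04951·32) = 43.068 mg/L
Dose 3 (300 mg at t=12 h): 300·exp(−0.04951·26) = 82.807 mg/L
Dose 4 (485 mg at t=18 h): 485·exp(−0.04951·20) = 180.177 mg/L
Dose 5 (320 mg at t=24 h): 320·exp(−0.04951·14) = 160.000 mg/L
Dose 6 (165 mg at t=30 h): 165·exp(−0.04951·8) = 111.037 mg/L
Dose 7 (350 mg at t=36 h): 350·exp(−0.04951·2) = 317.003 mg/L
C(38) = 66.284 + 43.068 + 82.807 + 180.177 + 160.000 + 111.037 + 317.003 = 960.375 mg/L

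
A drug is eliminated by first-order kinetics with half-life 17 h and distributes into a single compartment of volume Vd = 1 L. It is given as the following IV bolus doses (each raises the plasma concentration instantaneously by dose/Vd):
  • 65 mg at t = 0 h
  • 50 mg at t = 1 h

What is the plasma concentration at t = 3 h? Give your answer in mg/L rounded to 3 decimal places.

103.601 mg/L

k = ln 2 / 17 = 0.04077 per h
Dose 1 (65 mg at t=0 h): 65·exp(−0.04077·3) = 57.516 mg/L
Dose 2 (50 mg at t=1 h): 50·exp(−0.04077·2) = 46.084 mg/L
C(3) = 57.516 + 46.084 = 103.601 mg/L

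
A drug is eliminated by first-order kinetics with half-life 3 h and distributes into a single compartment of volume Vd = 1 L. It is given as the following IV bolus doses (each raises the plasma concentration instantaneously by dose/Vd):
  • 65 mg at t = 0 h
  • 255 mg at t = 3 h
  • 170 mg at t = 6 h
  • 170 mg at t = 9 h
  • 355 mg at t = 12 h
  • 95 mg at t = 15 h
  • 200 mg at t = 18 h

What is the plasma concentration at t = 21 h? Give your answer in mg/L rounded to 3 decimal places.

188.555 mg/L

k = ln 2 / 3 = 0.23105 per h
Dose 1 (65 mg at t=0 h): 65·exp(−0.23105·21) = 0.508 mg/L
Dose 2 (255 mg at t=3 h): 255·exp(−0.23105·18) = 3.984 mg/L
Dose 3 (170 mg at t=6 h): 170·exp(−0.23105·15) = 5.313 mg/L
Dose 4 (170 mg at t=9 h): 170·exp(−0.23105·12) = 10.625 mg/L
Dose 5 (355 mg at t=12 h): 355·exp(−0.23105·9) = 44.375 mg/L
Dose 6 (95 mg at t=15 h): 95·exp(−0.23105·6) = 23.750 mg/L
Dose 7 (200 mg at t=18 h): 200·exp(−0.23105·3) = 100.000 mg/L
C(21) = 0.508 + 3.984 + 5.313 + 10.625 + 44.375 + 23.750 + 100.000 = 188.555 mg/L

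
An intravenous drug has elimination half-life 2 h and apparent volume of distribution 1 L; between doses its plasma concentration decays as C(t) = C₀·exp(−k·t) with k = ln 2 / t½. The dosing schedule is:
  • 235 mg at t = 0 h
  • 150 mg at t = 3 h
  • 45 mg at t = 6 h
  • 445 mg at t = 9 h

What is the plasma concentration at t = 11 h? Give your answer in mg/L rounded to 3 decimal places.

k = ln 2 / 2 = 0.34657 per h
Dose 1 (235 mg at t=0 h): 235·exp(−0.34657·11) = 5.193 mg/L
Dose 2 (150 mg at t=3 h): 150·exp(−0.34657·8) = 9.375 mg/L
Dose 3 (45 mg at t=6 h): 45·exp(−0.34657·5) = 7.955 mg/L
Dose 4 (445 mg at t=9 h): 445·exp(−0.34657·2) = 222.500 mg/L
C(11) = 5.193 + 9.375 + 7.955 + 222.500 = 245.023 mg/L

245.023 mg/L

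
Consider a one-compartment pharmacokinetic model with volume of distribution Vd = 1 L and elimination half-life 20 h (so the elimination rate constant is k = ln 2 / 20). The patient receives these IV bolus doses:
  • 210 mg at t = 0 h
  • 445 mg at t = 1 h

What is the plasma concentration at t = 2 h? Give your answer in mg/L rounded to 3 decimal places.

625.779 mg/L

k = ln 2 / 20 = 0.03466 per h
Dose 1 (210 mg at t=0 h): 210·exp(−0.03466·2) = 195.937 mg/L
Dose 2 (445 mg at t=1 h): 445·exp(−0.03466·1) = 429.842 mg/L
C(2) = 195.937 + 429.842 = 625.779 mg/L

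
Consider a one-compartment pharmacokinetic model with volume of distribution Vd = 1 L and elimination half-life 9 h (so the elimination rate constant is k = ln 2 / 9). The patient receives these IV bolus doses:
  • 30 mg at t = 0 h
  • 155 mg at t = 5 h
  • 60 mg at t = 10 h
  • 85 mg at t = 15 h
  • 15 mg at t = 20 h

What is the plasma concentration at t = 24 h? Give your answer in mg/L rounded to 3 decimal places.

114.537 mg/L

k = ln 2 / 9 = 0.07702 per h
Dose 1 (30 mg at t=0 h): 30·exp(−0.07702·24) = 4.725 mg/L
Dose 2 (155 mg at t=5 h): 155·exp(−0.07702·19) = 35.878 mg/L
Dose 3 (60 mg at t=10 h): 60·exp(−0.07702·14) = 20.412 mg/L
Dose 4 (85 mg at t=15 h): 85·exp(−0.07702·9) = 42.500 mg/L
Dose 5 (15 mg at t=20 h): 15·exp(−0.07702·4) = 11.023 mg/L
C(24) = 4.725 + 35.878 + 20.412 + 42.500 + 11.023 = 114.537 mg/L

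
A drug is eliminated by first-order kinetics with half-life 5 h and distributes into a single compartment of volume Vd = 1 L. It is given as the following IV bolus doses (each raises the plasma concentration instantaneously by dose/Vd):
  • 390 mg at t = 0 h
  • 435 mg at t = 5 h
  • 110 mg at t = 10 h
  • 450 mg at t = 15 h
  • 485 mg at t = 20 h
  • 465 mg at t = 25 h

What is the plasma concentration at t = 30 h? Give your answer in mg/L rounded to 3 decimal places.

k = ln 2 / 5 = 0.13863 per h
Dose 1 (390 mg at t=0 h): 390·exp(−0.13863·30) = 6.094 mg/L
Dose 2 (435 mg at t=5 h): 435·exp(−0.13863·25) = 13.594 mg/L
Dose 3 (110 mg at t=10 h): 110·exp(−0.13863·20) = 6.875 mg/L
Dose 4 (450 mg at t=15 h): 450·exp(−0.13863·15) = 56.250 mg/L
Dose 5 (485 mg at t=20 h): 485·exp(−0.13863·10) = 121.250 mg/L
Dose 6 (465 mg at t=25 h): 465·exp(−0.13863·5) = 232.500 mg/L
C(30) = 6.094 + 13.594 + 6.875 + 56.250 + 121.250 + 232.500 = 436.562 mg/L

436.562 mg/L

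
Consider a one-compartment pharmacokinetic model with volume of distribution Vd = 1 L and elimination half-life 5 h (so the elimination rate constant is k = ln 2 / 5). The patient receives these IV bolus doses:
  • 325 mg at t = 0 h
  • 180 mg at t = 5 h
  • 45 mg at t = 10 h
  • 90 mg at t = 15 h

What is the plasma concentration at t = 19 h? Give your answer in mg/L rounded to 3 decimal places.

k = ln 2 / 5 = 0.13863 per h
Dose 1 (325 mg at t=0 h): 325·exp(−0.13863·19) = 23.333 mg/L
Dose 2 (180 mg at t=5 h): 180·exp(−0.13863·14) = 25.846 mg/L
Dose 3 (45 mg at t=10 h): 45·exp(−0.13863·9) = 12.923 mg/L
Dose 4 (90 mg at t=15 h): 90·exp(−0.13863·4) = 51.691 mg/L
C(19) = 23.333 + 25.846 + 12.923 + 51.691 = 113.793 mg/L

113.793 mg/L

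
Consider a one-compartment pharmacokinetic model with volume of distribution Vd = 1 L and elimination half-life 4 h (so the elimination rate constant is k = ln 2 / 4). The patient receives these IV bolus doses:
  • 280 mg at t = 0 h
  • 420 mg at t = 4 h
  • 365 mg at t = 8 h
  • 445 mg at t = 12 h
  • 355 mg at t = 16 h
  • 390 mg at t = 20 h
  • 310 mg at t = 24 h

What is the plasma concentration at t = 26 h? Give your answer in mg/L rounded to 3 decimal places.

k = ln 2 / 4 = 0.17329 per h
Dose 1 (280 mg at t=0 h): 280·exp(−0.17329·26) = 3.094 mg/L
Dose 2 (420 mg at t=4 h): 420·exp(−0.17329·22) = 9.281 mg/L
Dose 3 (365 mg at t=8 h): 365·exp(−0.17329·18) = 16.131 mg/L
Dose 4 (445 mg at t=12 h): 445·exp(−0.17329·14) = 39.333 mg/L
Dose 5 (355 mg at t=16 h): 355·exp(−0.17329·10) = 62.756 mg/L
Dose 6 (390 mg at t=20 h): 390·exp(−0.17329·6) = 137.886 mg/L
Dose 7 (310 mg at t=24 h): 310·exp(−0.17329·2) = 219.203 mg/L
C(26) = 3.094 + 9.281 + 16.131 + 39.333 + 62.756 + 137.886 + 219.203 = 487.683 mg/L

487.683 mg/L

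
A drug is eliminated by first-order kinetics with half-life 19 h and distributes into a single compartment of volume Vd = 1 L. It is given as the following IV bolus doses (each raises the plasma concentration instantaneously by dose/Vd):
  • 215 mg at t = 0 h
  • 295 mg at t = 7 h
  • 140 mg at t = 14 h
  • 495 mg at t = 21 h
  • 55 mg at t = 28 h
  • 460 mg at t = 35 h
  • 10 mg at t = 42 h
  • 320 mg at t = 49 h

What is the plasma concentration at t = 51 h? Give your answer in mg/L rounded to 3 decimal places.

k = ln 2 / 19 = 0.03648 per h
Dose 1 (215 mg at t=0 h): 215·exp(−0.03648·51) = 33.451 mg/L
Dose 2 (295 mg at t=7 h): 295·exp(−0.03648·44) = 59.252 mg/L
Dose 3 (140 mg at t=14 h): 140·exp(−0.03648·37) = 36.300 mg/L
Dose 4 (495 mg at t=21 h): 495·exp(−0.03648·30) = 165.689 mg/L
Dose 5 (55 mg at t=28 h): 55·exp(−0.03648·23) = 23.766 mg/L
Dose 6 (460 mg at t=35 h): 460·exp(−0.03648·16) = 256.601 mg/L
Dose 7 (10 mg at t=42 h): 10·exp(−0.03648·9) = 7.201 mg/L
Dose 8 (320 mg at t=49 h): 320·exp(−0.03648·2) = 297.483 mg/L
C(51) = 33.451 + 59.252 + 36.300 + 165.689 + 23.766 + 256.601 + 7.201 + 297.483 = 879.744 mg/L

879.744 mg/L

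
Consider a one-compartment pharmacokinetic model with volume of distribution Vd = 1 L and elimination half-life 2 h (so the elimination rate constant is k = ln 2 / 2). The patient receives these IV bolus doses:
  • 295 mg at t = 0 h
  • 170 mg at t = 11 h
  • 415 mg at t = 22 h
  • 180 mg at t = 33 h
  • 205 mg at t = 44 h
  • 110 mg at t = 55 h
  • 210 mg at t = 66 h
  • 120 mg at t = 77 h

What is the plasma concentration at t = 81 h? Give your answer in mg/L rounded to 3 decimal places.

k = ln 2 / 2 = 0.34657 per h
Dose 1 (295 mg at t=0 h): 295·exp(−0.34657·81) = 0.000 mg/L
Dose 2 (170 mg at t=11 h): 170·exp(−0.34657·70) = 0.000 mg/L
Dose 3 (415 mg at t=22 h): 415·exp(−0.34657·59) = 0.000 mg/L
Dose 4 (180 mg at t=33 h): 180·exp(−0.34657·48) = 0.000 mg/L
Dose 5 (205 mg at t=44 h): 205·exp(−0.34657·37) = 0.001 mg/L
Dose 6 (110 mg at t=55 h): 110·exp(−0.34657·26) = 0.013 mg/L
Dose 7 (210 mg at t=66 h): 210·exp(−0.34657·15) = 1.160 mg/L
Dose 8 (120 mg at t=77 h): 120·exp(−0.34657·4) = 30.000 mg/L
C(81) = 0.000 + 0.000 + 0.000 + 0.000 + 0.001 + 0.013 + 1.160 + 30.000 = 31.174 mg/L

31.174 mg/L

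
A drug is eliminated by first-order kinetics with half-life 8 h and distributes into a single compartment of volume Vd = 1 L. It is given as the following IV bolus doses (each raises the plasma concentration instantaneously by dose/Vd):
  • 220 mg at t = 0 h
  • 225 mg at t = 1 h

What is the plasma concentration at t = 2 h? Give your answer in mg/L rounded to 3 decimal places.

k = ln 2 / 8 = 0.08664 per h
Dose 1 (220 mg at t=0 h): 220·exp(−0.08664·2) = 184.997 mg/L
Dose 2 (225 mg at t=1 h): 225·exp(−0.08664·1) = 206.326 mg/L
C(2) = 184.997 + 206.326 = 391.323 mg/L

391.323 mg/L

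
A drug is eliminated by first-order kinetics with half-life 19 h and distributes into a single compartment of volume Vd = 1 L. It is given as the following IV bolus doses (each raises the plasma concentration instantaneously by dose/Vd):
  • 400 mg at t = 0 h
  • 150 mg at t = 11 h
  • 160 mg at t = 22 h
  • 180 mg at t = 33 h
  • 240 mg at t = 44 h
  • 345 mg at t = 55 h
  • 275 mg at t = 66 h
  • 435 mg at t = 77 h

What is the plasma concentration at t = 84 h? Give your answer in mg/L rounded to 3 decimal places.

k = ln 2 / 19 = 0.03648 per h
Dose 1 (400 mg at t=0 h): 400·exp(−0.03648·84) = 18.672 mg/L
Dose 2 (150 mg at t=11 h): 150·exp(−0.03648·73) = 10.459 mg/L
Dose 3 (160 mg at t=22 h): 160·exp(−0.03648·62) = 16.665 mg/L
Dose 4 (180 mg at t=33 h): 180·exp(−0.03648·51) = 28.006 mg/L
Dose 5 (240 mg at t=44 h): 240·exp(−0.03648·40) = 55.778 mg/L
Dose 6 (345 mg at t=55 h): 345·exp(−0.03648·29) = 119.771 mg/L
Dose 7 (275 mg at t=66 h): 275·exp(−0.03648·18) = 142.609 mg/L
Dose 8 (435 mg at t=77 h): 435·exp(−0.03648·7) = 336.964 mg/L
C(84) = 18.672 + 10.459 + 16.665 + 28.006 + 55.778 + 119.771 + 142.609 + 336.964 = 728.924 mg/L

728.924 mg/L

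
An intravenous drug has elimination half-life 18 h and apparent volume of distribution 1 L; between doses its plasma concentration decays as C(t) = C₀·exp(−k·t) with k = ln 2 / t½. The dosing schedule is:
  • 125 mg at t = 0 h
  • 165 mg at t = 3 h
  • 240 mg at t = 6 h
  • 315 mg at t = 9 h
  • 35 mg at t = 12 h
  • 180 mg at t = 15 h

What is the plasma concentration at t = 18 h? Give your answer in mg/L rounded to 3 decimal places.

717.174 mg/L

k = ln 2 / 18 = 0.03851 per h
Dose 1 (125 mg at t=0 h): 125·exp(−0.03851·18) = 62.500 mg/L
Dose 2 (165 mg at t=3 h): 165·exp(−0.03851·15) = 92.603 mg/L
Dose 3 (240 mg at t=6 h): 240·exp(−0.03851·12) = 151.191 mg/L
Dose 4 (315 mg at t=9 h): 315·exp(−0.03851·9) = 222.739 mg/L
Dose 5 (35 mg at t=12 h): 35·exp(−0.03851·6) = 27.780 mg/L
Dose 6 (180 mg at t=15 h): 180·exp(−0.03851·3) = 160.362 mg/L
C(18) = 62.500 + 92.603 + 151.191 + 222.739 + 27.780 + 160.362 = 717.174 mg/L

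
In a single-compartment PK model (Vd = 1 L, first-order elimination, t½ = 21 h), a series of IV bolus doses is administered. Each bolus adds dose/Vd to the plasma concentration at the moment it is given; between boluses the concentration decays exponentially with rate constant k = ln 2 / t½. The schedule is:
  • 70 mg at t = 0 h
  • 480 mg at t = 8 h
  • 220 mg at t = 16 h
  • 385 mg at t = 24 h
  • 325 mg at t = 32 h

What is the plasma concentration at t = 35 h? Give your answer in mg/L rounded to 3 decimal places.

898.576 mg/L

k = ln 2 / 21 = 0.03301 per h
Dose 1 (70 mg at t=0 h): 70·exp(−0.03301·35) = 22.049 mg/L
Dose 2 (480 mg at t=8 h): 480·exp(−0.03301·27) = 196.880 mg/L
Dose 3 (220 mg at t=16 h): 220·exp(−0.03301·19) = 117.507 mg/L
Dose 4 (385 mg at t=24 h): 385·exp(−0.03301·11) = 267.780 mg/L
Dose 5 (325 mg at t=32 h): 325·exp(−0.03301·3) = 294.360 mg/L
C(35) = 22.049 + 196.880 + 117.507 + 267.780 + 294.360 = 898.576 mg/L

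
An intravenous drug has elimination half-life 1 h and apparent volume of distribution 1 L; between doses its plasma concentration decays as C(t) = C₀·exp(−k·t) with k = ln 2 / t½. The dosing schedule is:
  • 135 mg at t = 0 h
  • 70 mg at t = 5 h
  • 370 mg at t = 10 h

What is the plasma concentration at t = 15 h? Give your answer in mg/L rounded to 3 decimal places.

k = ln 2 / 1 = 0.69315 per h
Dose 1 (135 mg at t=0 h): 135·exp(−0.69315·15) = 0.004 mg/L
Dose 2 (70 mg at t=5 h): 70·exp(−0.69315·10) = 0.068 mg/L
Dose 3 (370 mg at t=10 h): 370·exp(−0.69315·5) = 11.562 mg/L
C(15) = 0.004 + 0.068 + 11.562 = 11.635 mg/L

11.635 mg/L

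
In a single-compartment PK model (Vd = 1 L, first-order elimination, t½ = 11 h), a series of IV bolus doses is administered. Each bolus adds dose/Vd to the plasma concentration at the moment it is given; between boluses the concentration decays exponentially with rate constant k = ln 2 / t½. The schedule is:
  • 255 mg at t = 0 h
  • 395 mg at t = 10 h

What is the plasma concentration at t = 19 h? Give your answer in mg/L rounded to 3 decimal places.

k = ln 2 / 11 = 0.06301 per h
Dose 1 (255 mg at t=0 h): 255·exp(−0.06301·19) = 77.016 mg/L
Dose 2 (395 mg at t=10 h): 395·exp(−0.06301·9) = 224.027 mg/L
C(19) = 77.016 + 224.027 = 301.042 mg/L

301.042 mg/L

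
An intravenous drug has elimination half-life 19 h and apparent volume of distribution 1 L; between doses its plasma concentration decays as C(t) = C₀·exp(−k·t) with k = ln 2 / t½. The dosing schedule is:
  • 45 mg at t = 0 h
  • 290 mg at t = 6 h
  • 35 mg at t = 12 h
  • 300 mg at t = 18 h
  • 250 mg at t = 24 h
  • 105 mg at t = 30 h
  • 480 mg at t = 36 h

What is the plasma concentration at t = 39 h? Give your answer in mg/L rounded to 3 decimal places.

900.861 mg/L

k = ln 2 / 19 = 0.03648 per h
Dose 1 (45 mg at t=0 h): 45·exp(−0.03648·39) = 10.847 mg/L
Dose 2 (290 mg at t=6 h): 290·exp(−0.03648·33) = 87.007 mg/L
Dose 3 (35 mg at t=12 h): 35·exp(−0.03648·27) = 13.070 mg/L
Dose 4 (300 mg at t=18 h): 300·exp(−0.03648·21) = 139.445 mg/L
Dose 5 (250 mg at t=24 h): 250·exp(−0.03648·15) = 144.639 mg/L
Dose 6 (105 mg at t=30 h): 105·exp(−0.03648·9) = 75.613 mg/L
Dose 7 (480 mg at t=36 h): 480·exp(−0.03648·3) = 430.239 mg/L
C(39) = 10.847 + 87.007 + 13.070 + 139.445 + 144.639 + 75.613 + 430.239 = 900.861 mg/L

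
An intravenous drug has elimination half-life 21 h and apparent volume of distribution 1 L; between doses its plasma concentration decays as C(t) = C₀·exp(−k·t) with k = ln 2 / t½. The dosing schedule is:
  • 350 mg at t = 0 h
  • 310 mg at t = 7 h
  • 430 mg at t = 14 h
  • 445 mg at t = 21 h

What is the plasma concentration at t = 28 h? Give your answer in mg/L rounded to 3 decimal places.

917.977 mg/L

k = ln 2 / 21 = 0.03301 per h
Dose 1 (350 mg at t=0 h): 350·exp(−0.03301·28) = 138.898 mg/L
Dose 2 (310 mg at t=7 h): 310·exp(−0.03301·21) = 155.000 mg/L
Dose 3 (430 mg at t=14 h): 430·exp(−0.03301·14) = 270.883 mg/L
Dose 4 (445 mg at t=21 h): 445·exp(−0.03301·7) = 353.197 mg/L
C(28) = 138.898 + 155.000 + 270.883 + 353.197 = 917.977 mg/L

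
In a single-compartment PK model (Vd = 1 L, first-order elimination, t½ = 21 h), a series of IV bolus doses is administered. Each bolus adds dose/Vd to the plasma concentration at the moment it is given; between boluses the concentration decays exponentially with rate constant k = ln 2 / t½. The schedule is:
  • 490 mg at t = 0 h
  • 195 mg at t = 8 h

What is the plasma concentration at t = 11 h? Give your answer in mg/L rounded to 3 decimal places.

517.427 mg/L

k = ln 2 / 21 = 0.03301 per h
Dose 1 (490 mg at t=0 h): 490·exp(−0.03301·11) = 340.811 mg/L
Dose 2 (195 mg at t=8 h): 195·exp(−0.03301·3) = 176.616 mg/L
C(11) = 340.811 + 176.616 = 517.427 mg/L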